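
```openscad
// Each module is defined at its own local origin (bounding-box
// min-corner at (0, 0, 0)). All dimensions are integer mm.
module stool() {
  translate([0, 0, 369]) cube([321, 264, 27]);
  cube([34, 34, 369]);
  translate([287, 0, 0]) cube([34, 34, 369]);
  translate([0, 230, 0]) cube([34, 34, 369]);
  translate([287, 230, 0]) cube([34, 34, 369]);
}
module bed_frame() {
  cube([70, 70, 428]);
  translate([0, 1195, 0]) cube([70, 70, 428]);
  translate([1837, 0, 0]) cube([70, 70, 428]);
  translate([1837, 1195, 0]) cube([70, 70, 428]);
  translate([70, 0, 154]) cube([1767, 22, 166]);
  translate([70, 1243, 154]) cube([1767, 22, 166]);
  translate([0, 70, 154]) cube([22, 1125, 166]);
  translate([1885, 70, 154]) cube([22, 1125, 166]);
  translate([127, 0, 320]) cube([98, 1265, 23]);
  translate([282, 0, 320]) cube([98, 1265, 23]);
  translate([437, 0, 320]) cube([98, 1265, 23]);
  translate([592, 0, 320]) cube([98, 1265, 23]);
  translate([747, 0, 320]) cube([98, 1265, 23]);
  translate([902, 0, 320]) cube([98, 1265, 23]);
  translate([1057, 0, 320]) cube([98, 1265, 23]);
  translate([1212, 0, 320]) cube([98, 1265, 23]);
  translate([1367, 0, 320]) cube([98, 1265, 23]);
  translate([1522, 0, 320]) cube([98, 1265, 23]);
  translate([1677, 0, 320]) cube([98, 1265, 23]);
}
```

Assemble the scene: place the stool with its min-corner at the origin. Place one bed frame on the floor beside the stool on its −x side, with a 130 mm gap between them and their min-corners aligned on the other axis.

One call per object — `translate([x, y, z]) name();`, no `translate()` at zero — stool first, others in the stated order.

stool();
translate([-2037, 0, 0]) bed_frame();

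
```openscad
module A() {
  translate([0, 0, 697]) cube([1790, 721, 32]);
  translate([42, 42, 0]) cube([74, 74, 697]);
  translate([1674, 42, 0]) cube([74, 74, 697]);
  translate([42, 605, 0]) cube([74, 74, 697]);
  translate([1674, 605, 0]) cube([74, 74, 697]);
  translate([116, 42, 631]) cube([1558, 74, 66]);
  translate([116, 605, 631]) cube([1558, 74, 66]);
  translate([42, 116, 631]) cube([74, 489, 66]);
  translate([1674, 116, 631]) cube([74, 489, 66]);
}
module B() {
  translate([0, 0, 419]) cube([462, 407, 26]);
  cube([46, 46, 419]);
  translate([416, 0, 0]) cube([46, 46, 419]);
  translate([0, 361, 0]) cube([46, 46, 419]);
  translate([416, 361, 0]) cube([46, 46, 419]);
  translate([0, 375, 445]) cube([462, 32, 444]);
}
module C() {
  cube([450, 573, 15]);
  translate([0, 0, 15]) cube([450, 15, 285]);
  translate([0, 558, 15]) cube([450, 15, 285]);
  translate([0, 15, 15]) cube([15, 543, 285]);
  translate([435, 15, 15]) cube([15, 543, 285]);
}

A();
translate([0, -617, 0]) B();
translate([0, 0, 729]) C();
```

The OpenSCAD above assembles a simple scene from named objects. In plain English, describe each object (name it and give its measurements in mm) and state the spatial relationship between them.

A is a table: top 1790 mm (x) × 721 mm (y), 32 mm thick, upper face at z = 729 mm, on four 74×74 mm square legs, each inset 42 mm from the nearest pair of top edges, running from z = 0 to the bottom of the top. Four apron rails, 74 mm thick and 66 mm tall, run between adjacent legs with their top edges flush with the underside of the top and their outer faces flush with the legs' outer faces.

B is a chair: 462×407 mm seat, 26 mm thick, top at z = 445 mm, on four 46 mm square corner legs flush with the seat edges. A 32 mm thick backrest slab spans the full seat width, extending 444 mm above the seat top, its back face flush with the seat's +y edge.

C is an open-topped rectangular box: outside dimensions 450×573×300 mm, with a uniform wall and base thickness of 15 mm. The base is a full 450×573 slab on the floor; four walls sit on top of the base. The front and back walls (the −y and +y sides) span the full width; the two side walls fit between them.

The chair is on the floor beside the table on its −y side. The open box is on top of the table.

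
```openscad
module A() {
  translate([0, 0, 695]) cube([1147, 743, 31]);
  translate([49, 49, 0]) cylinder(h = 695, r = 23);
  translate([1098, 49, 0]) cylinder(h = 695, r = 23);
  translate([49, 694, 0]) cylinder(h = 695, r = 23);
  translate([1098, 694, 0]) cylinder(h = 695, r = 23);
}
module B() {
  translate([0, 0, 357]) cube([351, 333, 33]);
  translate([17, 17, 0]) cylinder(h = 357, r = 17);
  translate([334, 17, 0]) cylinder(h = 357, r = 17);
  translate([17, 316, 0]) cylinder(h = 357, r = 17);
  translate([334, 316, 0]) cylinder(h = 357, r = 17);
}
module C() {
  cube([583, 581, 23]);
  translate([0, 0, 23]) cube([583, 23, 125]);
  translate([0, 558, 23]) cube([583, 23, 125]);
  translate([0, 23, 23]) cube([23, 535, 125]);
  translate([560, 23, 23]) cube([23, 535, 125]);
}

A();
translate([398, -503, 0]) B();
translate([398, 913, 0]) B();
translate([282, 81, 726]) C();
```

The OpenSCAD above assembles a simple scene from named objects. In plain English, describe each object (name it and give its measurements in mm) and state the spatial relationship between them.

A is a table with a 1147×743 mm rectangular top, 31 mm thick, top surface at z = 726 mm, supported by four round legs of 46 mm diameter, each leg's bounding box inset 26 mm from the nearest pair of top edges, running from the floor.

B is a four-legged stool. The seat is a 351×333×33 mm slab whose top surface is at z = 390 mm; four round legs, each 34 mm in diameter, run from the floor (z = 0) to the underside of the seat, each leg's axis is inset half a diameter from the nearest pair of seat edges (so the leg's bounding box is flush with the corner).

C is an open-topped rectangular box: outside dimensions 583×581×148 mm, with a uniform wall and base thickness of 23 mm. The base is a full 583×581 slab on the floor; four walls sit on top of the base. The front and back walls (the −y and +y sides) span the full width; the two side walls fit between them.

Two stools sit around the table at the −y, +y sides. The open box is on top of the table, centred.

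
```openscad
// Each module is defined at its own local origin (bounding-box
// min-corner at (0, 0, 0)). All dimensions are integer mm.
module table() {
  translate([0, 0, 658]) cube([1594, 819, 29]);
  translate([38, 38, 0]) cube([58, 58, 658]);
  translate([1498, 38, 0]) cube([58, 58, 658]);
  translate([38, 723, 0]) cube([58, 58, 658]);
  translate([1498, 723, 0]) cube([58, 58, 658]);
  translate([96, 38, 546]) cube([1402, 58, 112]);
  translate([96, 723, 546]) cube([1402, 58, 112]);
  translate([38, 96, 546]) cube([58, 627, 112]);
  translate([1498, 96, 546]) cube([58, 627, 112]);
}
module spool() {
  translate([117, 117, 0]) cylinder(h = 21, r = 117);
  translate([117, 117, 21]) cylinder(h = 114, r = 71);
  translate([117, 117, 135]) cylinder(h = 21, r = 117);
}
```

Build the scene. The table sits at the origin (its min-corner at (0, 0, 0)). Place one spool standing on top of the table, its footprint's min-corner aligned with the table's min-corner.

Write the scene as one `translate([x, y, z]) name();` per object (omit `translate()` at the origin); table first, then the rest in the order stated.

table();
translate([0, 0, 687]) spool();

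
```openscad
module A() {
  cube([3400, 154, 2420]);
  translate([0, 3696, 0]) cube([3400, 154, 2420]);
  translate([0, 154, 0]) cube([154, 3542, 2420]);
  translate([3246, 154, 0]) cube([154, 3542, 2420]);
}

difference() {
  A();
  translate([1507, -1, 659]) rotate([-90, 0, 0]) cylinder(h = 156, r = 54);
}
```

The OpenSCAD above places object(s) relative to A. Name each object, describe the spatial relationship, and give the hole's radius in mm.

A is a house frame. The house frame has a circular hole through its front wall. The hole's radius is 54 mm.

The subtracted cylinder has r = 54 mm.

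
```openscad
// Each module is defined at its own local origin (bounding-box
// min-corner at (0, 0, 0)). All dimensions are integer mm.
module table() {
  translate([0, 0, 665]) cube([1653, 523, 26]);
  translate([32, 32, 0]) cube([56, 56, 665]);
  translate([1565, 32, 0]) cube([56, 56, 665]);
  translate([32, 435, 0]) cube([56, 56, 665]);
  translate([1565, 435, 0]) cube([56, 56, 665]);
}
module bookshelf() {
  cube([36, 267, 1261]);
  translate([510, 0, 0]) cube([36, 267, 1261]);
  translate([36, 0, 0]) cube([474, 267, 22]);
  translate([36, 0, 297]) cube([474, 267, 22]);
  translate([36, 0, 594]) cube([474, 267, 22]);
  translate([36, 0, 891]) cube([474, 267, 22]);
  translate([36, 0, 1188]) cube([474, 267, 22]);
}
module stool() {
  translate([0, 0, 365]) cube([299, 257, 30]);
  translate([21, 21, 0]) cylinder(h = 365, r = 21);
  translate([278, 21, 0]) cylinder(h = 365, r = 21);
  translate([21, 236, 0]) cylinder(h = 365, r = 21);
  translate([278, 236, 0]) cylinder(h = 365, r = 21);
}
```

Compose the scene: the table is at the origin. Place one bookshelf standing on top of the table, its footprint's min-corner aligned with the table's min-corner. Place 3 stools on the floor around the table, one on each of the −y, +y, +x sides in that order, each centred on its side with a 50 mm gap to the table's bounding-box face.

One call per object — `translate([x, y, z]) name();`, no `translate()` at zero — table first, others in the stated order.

table();
translate([0, 0, 691]) bookshelf();
translate([677, -307, 0]) stool();
translate([677, 573, 0]) stool();
translate([1703, 133, 0]) stool();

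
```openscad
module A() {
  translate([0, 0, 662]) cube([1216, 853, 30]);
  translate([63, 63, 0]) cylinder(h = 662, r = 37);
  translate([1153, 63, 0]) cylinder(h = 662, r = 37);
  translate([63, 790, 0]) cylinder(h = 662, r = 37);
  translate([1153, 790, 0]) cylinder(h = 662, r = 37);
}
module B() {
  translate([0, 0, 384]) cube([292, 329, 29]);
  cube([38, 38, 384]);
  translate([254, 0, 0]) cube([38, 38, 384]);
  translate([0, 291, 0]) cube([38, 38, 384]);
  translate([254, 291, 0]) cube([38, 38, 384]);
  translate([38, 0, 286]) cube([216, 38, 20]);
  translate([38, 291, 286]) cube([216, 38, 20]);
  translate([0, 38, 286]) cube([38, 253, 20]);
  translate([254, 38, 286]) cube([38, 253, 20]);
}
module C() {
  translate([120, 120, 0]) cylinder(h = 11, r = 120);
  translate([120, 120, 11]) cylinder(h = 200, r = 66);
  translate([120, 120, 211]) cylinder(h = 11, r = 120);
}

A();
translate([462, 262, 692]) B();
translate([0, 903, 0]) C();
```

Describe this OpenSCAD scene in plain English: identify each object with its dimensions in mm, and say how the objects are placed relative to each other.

A is a table: top 1216 mm (x) × 853 mm (y), 30 mm thick, upper face at z = 692 mm, on four round legs of 74 mm diameter, each leg's bounding box inset 26 mm from the nearest pair of top edges, running from z = 0 to the bottom of the top.

B is a simple wooden stool: a rectangular seat 292 mm (x) by 329 mm (y), 29 mm thick, top face at z = 413 mm, on four square legs, each 38×38 mm in cross-section. The legs rest on z = 0, each flush with a corner of the seat. Four stretchers, 38 mm wide and 20 mm tall, connect adjacent legs with their undersides at z = 286 mm, each running between the inner faces of the legs it joins and aligned with the legs' outer faces on the other axis.

C is a spool: two coaxial disc flanges of radius 120 mm and thickness 11 mm, joined by a core cylinder of radius 66 mm and height 200 mm. The lower flange rests on z = 0 and the three cylinders share a vertical axis.

The stool is on top of the table, centred. The spool is on the floor beside the table on its +y side.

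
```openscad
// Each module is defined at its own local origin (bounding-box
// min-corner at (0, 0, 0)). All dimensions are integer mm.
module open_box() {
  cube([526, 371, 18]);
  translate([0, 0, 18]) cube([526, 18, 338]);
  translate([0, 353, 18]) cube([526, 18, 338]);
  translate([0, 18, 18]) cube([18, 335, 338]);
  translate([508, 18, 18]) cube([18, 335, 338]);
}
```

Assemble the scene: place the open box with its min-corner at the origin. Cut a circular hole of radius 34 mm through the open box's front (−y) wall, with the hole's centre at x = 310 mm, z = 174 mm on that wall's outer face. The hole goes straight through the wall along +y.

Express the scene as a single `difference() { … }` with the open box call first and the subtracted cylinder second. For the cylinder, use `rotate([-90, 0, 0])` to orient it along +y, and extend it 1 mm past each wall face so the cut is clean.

difference() {
  open_box();
  translate([310, -1, 174]) rotate([-90, 0, 0]) cylinder(h = 20, r = 34);
}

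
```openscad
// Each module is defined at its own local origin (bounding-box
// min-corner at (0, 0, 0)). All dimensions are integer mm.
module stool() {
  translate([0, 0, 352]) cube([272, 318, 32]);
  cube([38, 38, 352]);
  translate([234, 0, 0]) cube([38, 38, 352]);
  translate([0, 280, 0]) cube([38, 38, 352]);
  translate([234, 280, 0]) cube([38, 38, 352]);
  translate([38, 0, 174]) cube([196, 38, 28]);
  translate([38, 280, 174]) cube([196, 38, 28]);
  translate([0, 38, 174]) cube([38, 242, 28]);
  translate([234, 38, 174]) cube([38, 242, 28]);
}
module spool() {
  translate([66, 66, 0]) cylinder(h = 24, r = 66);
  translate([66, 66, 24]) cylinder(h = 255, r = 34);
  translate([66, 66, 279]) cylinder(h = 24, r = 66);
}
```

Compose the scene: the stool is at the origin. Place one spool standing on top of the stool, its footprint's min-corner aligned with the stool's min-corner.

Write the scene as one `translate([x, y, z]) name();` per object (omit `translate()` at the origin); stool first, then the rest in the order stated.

stool();
translate([0, 0, 384]) spool();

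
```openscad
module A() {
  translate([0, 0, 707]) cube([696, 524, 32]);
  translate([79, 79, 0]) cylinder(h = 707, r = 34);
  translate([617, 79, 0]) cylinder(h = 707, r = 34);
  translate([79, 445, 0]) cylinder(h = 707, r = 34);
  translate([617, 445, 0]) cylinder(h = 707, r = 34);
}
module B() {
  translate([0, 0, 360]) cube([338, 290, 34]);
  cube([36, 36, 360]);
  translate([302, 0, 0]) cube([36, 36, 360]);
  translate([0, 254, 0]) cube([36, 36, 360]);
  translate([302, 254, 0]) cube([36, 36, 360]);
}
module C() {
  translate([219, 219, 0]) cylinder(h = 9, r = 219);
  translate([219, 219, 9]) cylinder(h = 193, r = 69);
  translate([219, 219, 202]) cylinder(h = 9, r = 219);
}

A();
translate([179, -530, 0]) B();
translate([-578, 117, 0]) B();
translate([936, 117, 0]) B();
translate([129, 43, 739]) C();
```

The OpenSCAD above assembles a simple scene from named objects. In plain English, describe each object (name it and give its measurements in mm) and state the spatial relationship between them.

A is a table: top 696 mm (x) × 524 mm (y), 32 mm thick, upper face at z = 739 mm, on four round legs of 68 mm diameter, each leg's bounding box inset 45 mm from the nearest pair of top edges, running from z = 0 to the bottom of the top.

B is a four-legged stool. The seat is a 338×290×34 mm slab whose top surface is at z = 394 mm; four square legs, each 36×36 mm in cross-section, run from the floor (z = 0) to the underside of the seat, each flush with a corner of the seat.

C is a spool: two coaxial disc flanges of radius 219 mm and thickness 9 mm, joined by a core cylinder of radius 69 mm and height 193 mm. The lower flange rests on z = 0 and the three cylinders share a vertical axis.

Three stools sit around the table at the −y, −x, +x sides. The spool is on top of the table, centred.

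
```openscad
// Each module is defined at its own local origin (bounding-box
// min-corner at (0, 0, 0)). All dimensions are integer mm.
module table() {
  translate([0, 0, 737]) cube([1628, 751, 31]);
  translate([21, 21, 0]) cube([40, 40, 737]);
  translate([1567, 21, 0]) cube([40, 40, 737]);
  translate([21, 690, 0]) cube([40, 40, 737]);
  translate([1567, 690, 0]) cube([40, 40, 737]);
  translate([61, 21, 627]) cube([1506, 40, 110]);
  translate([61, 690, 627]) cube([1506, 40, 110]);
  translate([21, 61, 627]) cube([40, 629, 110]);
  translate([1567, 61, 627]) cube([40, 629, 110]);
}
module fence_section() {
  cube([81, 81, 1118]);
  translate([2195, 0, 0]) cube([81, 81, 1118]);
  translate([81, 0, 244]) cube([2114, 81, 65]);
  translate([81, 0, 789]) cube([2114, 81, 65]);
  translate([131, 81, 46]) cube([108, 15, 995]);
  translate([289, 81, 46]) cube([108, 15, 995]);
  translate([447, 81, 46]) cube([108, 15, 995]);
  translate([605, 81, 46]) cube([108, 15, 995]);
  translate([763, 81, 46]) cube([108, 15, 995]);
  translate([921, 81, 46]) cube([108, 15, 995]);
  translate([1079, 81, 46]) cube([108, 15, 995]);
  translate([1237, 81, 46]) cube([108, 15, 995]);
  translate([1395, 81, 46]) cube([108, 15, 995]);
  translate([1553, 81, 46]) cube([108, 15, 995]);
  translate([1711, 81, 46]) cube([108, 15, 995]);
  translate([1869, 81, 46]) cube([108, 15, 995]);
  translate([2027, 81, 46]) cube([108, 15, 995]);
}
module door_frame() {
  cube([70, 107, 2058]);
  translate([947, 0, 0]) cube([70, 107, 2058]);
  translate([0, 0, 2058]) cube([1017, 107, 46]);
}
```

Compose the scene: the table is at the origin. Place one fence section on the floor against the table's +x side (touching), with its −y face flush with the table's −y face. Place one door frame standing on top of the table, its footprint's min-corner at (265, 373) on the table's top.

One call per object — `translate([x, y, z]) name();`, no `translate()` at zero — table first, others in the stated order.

table();
translate([1628, 0, 0]) fence_section();
translate([265, 373, 768]) door_frame();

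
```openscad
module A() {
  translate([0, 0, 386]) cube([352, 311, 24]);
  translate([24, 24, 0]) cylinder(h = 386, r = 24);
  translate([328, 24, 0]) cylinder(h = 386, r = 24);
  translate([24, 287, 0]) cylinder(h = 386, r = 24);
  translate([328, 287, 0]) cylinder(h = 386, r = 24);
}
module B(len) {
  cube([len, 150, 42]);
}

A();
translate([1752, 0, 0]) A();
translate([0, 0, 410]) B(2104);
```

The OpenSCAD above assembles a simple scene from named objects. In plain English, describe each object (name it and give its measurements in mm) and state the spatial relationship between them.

A is a four-legged stool. The seat is a 352×311×24 mm slab whose top surface is at z = 410 mm; four round legs, each 48 mm in diameter, run from the floor (z = 0) to the underside of the seat, each leg's axis is inset half a diameter from the nearest pair of seat edges (so the leg's bounding box is flush with the corner).

B is a rectangular beam 2104 mm long (x), 150 mm deep (y), 42 mm thick (z).

The beam spans the tops of two stools placed 1400 mm apart, resting at z = 410 mm.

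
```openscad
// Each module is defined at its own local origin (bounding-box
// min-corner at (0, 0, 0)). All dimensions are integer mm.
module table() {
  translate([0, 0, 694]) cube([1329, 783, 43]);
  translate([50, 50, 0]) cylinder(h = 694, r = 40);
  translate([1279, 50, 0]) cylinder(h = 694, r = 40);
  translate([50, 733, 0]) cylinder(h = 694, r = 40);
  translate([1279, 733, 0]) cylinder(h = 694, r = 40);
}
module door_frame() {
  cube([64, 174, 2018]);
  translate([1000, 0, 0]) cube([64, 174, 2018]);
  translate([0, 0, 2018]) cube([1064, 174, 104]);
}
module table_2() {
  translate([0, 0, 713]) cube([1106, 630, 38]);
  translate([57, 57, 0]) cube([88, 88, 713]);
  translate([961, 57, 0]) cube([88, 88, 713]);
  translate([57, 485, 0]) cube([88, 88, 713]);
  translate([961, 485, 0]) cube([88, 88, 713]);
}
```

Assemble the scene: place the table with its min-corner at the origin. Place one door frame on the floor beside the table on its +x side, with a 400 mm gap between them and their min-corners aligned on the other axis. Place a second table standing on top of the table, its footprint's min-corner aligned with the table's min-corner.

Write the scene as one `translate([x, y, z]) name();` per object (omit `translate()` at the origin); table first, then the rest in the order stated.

table();
translate([1729, 0, 0]) door_frame();
translate([0, 0, 737]) table_2();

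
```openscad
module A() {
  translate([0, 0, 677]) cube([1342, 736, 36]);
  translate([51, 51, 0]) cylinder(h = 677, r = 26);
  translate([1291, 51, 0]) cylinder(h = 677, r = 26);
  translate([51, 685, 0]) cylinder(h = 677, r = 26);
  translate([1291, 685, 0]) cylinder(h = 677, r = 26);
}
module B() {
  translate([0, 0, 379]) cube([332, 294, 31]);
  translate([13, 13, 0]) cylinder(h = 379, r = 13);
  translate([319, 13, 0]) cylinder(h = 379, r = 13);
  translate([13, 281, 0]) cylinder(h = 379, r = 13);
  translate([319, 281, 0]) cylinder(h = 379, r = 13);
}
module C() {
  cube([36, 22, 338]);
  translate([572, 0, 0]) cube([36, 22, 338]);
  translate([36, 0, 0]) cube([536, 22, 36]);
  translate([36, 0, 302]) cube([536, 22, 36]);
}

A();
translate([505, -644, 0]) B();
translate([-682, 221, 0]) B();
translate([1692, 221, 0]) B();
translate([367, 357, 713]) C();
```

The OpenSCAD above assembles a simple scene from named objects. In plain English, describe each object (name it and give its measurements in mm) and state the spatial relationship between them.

A is a table: top 1342 mm (x) × 736 mm (y), 36 mm thick, upper face at z = 713 mm, on four round legs of 52 mm diameter, each leg's bounding box inset 25 mm from the nearest pair of top edges, running from z = 0 to the bottom of the top.

B is a four-legged stool. The seat is 332×294 mm, 31 mm thick, top at z = 410 mm. It stands on four round legs, each 26 mm in diameter, from z = 0 to the seat underside, each leg's axis is inset half a diameter from the nearest pair of seat edges (so the leg's bounding box is flush with the corner).

C is a picture frame with a 536×266 mm rectangular opening (x by z) and a uniform 36 mm border on every side. Frame depth is 22 mm along y. It is built from two vertical stiles running the full outside height and two horizontal rails spanning the gap between the stiles.

Three stools sit around the table at the −y, −x, +x sides. The picture frame is on top of the table, centred.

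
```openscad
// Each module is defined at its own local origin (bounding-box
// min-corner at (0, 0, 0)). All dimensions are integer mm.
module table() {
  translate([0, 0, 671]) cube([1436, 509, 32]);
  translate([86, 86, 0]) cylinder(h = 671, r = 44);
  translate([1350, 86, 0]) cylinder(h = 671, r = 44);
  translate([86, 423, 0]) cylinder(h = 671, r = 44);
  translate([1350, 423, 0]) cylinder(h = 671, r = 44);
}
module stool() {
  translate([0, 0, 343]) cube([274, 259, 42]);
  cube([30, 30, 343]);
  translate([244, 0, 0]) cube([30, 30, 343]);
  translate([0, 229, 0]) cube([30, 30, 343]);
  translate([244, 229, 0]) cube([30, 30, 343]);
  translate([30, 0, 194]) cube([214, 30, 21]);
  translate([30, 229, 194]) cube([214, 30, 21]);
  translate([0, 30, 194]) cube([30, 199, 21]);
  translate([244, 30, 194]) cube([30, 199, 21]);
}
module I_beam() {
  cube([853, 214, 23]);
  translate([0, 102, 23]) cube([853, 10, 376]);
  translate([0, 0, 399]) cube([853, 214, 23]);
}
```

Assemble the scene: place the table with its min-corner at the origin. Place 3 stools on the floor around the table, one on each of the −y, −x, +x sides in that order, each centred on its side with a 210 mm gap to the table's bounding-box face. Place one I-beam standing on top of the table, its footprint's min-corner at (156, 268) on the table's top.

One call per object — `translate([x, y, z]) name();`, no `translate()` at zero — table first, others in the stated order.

table();
translate([581, -469, 0]) stool();
translate([-484, 125, 0]) stool();
translate([1646, 125, 0]) stool();
translate([156, 268, 703]) I_beam();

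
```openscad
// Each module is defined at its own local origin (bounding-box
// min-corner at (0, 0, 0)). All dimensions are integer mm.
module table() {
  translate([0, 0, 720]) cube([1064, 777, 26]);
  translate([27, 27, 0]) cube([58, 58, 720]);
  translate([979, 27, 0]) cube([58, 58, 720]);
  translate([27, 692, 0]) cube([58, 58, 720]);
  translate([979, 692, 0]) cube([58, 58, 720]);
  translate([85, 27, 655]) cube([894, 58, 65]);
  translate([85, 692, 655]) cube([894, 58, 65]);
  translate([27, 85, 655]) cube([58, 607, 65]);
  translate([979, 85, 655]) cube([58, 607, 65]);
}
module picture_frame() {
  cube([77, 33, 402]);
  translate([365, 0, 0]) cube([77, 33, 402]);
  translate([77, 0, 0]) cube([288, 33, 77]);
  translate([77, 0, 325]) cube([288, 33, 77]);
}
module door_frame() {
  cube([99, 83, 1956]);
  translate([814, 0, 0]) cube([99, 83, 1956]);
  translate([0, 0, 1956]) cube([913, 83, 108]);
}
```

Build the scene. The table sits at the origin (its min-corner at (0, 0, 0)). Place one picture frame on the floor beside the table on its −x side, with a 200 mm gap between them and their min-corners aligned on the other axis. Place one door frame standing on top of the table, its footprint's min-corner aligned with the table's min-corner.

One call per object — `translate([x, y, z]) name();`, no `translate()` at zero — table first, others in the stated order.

table();
translate([-642, 0, 0]) picture_frame();
translate([0, 0, 746]) door_frame();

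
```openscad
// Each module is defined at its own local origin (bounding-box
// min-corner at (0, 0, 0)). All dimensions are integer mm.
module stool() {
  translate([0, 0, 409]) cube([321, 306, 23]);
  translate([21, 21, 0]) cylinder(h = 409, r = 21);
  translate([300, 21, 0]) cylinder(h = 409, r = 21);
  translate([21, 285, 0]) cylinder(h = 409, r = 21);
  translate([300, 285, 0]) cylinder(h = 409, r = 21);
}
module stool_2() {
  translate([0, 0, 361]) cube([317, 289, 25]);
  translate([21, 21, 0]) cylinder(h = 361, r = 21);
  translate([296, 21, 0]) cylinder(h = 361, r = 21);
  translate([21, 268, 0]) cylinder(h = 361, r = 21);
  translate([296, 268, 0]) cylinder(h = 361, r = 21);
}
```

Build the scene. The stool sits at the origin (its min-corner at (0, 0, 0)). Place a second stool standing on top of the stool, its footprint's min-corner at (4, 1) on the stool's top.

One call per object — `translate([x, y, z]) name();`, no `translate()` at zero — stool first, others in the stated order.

stool();
translate([4, 1, 432]) stool_2();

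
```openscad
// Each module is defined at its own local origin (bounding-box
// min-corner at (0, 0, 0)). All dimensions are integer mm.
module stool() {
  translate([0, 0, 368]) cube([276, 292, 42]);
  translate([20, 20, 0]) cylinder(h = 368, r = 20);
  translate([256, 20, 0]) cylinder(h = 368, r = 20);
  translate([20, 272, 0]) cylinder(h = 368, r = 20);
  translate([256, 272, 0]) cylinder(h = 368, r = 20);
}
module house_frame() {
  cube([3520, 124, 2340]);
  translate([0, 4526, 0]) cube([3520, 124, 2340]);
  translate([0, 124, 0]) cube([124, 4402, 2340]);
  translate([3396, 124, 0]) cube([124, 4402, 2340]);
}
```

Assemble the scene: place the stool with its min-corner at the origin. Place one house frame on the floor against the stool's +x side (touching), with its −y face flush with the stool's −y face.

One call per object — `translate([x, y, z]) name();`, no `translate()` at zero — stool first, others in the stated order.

stool();
translate([276, 0, 0]) house_frame();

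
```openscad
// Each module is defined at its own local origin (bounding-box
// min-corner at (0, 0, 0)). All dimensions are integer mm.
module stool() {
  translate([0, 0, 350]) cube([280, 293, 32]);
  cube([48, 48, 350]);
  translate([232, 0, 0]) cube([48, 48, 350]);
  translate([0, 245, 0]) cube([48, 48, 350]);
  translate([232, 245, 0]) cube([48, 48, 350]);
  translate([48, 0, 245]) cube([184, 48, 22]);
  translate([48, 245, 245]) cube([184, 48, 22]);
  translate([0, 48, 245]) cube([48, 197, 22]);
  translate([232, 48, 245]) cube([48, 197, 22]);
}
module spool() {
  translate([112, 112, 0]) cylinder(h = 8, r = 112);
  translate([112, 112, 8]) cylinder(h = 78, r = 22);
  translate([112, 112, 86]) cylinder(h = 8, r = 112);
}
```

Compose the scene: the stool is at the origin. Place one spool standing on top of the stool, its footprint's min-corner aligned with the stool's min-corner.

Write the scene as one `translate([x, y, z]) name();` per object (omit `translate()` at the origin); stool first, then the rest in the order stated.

stool();
translate([0, 0, 382]) spool();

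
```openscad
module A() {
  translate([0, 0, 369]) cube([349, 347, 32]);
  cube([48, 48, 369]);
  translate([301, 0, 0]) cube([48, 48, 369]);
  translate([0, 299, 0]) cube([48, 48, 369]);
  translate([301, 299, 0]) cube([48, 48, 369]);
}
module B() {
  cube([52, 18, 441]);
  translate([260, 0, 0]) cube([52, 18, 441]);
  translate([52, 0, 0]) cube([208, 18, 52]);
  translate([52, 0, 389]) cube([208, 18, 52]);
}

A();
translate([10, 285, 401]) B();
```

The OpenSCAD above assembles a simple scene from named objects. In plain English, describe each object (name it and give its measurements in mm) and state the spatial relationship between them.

A is a simple wooden stool: a rectangular seat 349 mm (x) by 347 mm (y), 32 mm thick, top face at z = 401 mm, on four square legs, each 48×48 mm in cross-section. The legs rest on z = 0, each flush with a corner of the seat.

B is a picture frame with a 208×337 mm rectangular opening (x by z) and a uniform 52 mm border on every side. Frame depth is 18 mm along y. It is built from two vertical stiles running the full outside height and two horizontal rails spanning the gap between the stiles.

The picture frame is on top of the stool.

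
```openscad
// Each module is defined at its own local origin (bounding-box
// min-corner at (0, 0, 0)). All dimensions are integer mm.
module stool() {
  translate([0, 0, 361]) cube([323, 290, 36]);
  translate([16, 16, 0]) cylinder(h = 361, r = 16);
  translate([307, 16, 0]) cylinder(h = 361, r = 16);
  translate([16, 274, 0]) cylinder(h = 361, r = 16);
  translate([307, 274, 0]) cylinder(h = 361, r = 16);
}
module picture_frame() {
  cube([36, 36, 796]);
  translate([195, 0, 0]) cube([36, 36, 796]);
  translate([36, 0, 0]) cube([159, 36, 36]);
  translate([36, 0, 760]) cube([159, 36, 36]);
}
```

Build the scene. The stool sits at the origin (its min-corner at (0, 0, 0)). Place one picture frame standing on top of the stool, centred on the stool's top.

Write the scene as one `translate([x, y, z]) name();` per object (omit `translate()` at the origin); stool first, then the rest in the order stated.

stool();
translate([46, 127, 397]) picture_frame();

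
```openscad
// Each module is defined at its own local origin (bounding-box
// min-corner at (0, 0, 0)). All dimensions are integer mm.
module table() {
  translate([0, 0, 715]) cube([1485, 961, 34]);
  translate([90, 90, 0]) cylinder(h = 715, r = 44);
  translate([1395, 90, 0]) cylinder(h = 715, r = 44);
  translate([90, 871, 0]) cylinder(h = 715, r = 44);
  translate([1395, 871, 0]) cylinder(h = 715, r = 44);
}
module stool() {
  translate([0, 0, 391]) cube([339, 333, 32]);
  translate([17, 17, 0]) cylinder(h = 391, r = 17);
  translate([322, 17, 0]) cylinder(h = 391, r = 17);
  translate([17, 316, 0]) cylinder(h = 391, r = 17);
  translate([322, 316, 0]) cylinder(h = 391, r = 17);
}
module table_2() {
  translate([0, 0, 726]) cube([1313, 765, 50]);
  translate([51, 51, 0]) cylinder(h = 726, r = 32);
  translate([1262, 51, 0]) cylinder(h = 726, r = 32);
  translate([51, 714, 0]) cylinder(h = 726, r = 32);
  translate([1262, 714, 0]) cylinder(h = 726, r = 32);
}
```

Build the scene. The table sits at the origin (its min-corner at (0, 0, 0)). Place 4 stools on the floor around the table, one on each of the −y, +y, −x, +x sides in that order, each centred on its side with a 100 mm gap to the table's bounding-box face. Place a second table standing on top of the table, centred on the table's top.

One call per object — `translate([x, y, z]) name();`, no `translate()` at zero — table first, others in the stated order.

table();
translate([573, -433, 0]) stool();
translate([573, 1061, 0]) stool();
translate([-439, 314, 0]) stool();
translate([1585, 314, 0]) stool();
translate([86, 98, 749]) table_2();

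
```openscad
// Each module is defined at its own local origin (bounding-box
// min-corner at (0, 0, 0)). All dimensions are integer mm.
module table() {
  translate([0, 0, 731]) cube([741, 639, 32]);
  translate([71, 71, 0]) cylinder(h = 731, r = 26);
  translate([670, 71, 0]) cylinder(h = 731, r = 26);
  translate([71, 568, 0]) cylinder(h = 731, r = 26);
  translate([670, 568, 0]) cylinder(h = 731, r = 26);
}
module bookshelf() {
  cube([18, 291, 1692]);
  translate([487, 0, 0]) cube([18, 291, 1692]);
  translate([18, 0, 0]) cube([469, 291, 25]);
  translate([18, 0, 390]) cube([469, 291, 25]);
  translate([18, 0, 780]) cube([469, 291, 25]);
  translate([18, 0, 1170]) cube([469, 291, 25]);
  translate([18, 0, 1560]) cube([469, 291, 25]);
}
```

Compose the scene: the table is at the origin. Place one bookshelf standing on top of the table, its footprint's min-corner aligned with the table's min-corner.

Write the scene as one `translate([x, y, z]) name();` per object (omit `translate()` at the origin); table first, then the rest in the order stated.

table();
translate([0, 0, 763]) bookshelf();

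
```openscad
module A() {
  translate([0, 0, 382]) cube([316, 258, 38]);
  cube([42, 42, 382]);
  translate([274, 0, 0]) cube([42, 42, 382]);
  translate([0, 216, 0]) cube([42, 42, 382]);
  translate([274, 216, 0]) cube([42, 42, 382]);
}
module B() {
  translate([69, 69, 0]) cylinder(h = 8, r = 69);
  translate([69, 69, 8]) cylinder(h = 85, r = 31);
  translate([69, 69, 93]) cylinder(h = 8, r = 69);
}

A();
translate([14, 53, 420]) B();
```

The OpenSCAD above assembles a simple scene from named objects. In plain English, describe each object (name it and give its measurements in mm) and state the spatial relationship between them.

A is a simple wooden stool: a rectangular seat 316 mm (x) by 258 mm (y), 38 mm thick, top face at z = 420 mm, on four square legs, each 42×42 mm in cross-section. The legs rest on z = 0, each flush with a corner of the seat.

B is a spool: two coaxial disc flanges of radius 69 mm and thickness 8 mm, joined by a core cylinder of radius 31 mm and height 85 mm. The lower flange rests on z = 0 and the three cylinders share a vertical axis.

The spool is on top of the stool.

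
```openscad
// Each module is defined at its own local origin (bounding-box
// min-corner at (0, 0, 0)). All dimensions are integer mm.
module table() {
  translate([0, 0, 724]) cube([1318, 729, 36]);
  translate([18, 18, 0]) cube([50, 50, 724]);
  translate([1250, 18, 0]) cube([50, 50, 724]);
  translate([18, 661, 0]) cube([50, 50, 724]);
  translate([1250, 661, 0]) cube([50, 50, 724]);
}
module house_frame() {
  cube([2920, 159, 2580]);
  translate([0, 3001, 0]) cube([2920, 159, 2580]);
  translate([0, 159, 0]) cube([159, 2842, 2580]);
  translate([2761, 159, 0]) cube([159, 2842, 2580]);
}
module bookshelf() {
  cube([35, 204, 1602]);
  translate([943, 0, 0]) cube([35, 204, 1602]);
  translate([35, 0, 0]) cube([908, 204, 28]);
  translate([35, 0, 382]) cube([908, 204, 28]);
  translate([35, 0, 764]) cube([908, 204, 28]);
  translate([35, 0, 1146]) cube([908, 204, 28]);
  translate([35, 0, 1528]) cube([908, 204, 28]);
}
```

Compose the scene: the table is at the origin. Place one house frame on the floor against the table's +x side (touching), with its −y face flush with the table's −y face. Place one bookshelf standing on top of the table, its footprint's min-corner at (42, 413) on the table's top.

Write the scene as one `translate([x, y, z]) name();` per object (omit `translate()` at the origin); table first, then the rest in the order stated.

table();
translate([1318, 0, 0]) house_frame();
translate([42, 413, 760]) bookshelf();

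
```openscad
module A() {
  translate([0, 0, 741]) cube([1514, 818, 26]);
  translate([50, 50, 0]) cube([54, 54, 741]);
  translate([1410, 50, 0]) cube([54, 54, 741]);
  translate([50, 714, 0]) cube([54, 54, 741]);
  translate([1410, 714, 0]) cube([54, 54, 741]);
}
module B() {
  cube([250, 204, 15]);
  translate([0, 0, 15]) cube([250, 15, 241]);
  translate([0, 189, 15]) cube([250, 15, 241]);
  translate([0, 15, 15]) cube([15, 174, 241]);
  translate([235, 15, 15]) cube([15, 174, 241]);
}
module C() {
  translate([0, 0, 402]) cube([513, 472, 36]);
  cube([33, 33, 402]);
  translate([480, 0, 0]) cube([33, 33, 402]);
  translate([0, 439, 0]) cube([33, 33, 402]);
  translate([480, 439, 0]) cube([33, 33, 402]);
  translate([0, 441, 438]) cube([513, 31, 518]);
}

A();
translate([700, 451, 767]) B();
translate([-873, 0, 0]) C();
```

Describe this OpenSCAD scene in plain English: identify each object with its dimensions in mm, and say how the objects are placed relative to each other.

A is a table with a 1514×818 mm rectangular top, 26 mm thick, top surface at z = 767 mm, supported by four 54×54 mm square legs, each inset 50 mm from the nearest pair of top edges, running from the floor.

B is an open storage box with external size 250×204×256 mm and wall thickness 15 mm (the base is also 15 mm thick). The base covers the whole footprint; the four walls stand on the base, with the y-facing walls full-width and the x-facing walls fitting between their inner faces.

C is a chair. The seat is a 513×472×36 mm slab with its top at z = 438 mm, on four 33×33 mm corner legs (flush with the seat edges, standing on z = 0). A flat backrest 31 mm thick, 518 mm tall, spans the full seat width and rises from the seat top along its +y edge, rear face flush with the rear of the seat.

The open box is on top of the table. The chair is on the floor beside the table on its −x side.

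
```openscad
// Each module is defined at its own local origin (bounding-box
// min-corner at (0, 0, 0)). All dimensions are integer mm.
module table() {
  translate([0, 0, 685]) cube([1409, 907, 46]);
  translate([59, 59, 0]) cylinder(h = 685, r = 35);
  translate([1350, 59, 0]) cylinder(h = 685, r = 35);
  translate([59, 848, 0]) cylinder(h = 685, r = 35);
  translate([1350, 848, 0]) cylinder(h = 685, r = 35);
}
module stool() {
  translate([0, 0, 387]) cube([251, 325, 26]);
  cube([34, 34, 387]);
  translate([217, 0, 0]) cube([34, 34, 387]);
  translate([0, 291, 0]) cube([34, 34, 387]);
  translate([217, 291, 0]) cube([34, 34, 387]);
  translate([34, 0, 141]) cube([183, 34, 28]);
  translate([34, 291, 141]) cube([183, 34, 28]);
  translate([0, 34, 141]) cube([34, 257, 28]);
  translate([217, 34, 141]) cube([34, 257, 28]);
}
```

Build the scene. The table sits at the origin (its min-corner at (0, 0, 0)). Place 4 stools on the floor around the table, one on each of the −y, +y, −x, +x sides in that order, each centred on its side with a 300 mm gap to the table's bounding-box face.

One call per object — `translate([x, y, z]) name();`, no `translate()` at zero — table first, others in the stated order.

table();
translate([579, -625, 0]) stool();
translate([579, 1207, 0]) stool();
translate([-551, 291, 0]) stool();
translate([1709, 291, 0]) stool();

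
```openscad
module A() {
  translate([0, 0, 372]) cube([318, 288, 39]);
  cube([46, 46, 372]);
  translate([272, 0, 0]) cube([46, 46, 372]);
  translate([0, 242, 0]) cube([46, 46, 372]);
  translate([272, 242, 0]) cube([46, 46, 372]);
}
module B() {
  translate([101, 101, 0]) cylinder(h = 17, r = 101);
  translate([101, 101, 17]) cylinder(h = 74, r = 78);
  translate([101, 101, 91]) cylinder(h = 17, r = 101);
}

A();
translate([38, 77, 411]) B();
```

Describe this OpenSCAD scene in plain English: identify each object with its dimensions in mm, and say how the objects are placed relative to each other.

A is a four-legged stool. The seat is a 318×288×39 mm slab whose top surface is at z = 411 mm; four square legs, each 46×46 mm in cross-section, run from the floor (z = 0) to the underside of the seat, each flush with a corner of the seat.

B is a spool: two coaxial disc flanges of radius 101 mm and thickness 17 mm, joined by a core cylinder of radius 78 mm and height 74 mm. The lower flange rests on z = 0 and the three cylinders share a vertical axis.

The spool is on top of the stool.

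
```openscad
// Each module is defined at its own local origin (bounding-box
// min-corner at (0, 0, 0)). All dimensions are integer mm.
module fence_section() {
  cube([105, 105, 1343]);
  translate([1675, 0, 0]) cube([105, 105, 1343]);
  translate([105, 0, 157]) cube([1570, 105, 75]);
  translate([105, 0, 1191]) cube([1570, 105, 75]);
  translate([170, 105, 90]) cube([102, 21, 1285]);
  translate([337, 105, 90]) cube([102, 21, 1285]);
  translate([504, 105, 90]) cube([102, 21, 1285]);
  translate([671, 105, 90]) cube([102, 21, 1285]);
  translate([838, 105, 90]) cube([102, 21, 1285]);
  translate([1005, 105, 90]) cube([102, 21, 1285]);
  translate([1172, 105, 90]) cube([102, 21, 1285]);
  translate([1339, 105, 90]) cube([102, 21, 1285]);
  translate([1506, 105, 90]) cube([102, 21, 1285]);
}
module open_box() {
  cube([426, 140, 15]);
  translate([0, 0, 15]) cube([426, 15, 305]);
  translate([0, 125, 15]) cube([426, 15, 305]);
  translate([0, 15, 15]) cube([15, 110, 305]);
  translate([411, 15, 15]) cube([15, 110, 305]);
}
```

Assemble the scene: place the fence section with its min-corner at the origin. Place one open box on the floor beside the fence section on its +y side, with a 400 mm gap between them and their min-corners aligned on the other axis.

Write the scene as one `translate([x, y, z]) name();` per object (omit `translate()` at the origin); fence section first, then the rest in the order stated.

fence_section();
translate([0, 526, 0]) open_box();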